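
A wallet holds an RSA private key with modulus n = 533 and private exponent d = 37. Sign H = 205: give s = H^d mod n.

205

H^2 ≡ 205^2 = 42025 ≡ 451
H^4 ≡ 451^2 = 203401 ≡ 328
H^8 ≡ 328^2 = 107584 ≡ 451
H^16 ≡ 451^2 = 203401 ≡ 328
H^32 ≡ 328^2 = 107584 ≡ 451
37 = 32 + 4 + 1, so H^37 ≡ 451·328·205 ≡ 205 (mod 533)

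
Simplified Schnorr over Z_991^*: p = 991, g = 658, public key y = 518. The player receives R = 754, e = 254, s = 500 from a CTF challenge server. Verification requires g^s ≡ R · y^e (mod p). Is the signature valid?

valid

g^s mod p:
658^2 = 432964 ≡ 888
658^4 ≡ 888^2 = 788544 ≡ 699
658^8 ≡ 699^2 = 488601 ≡ 38
658^16 ≡ 38^2 = 1444 ≡ 453
658^32 ≡ 453^2 = 205209 ≡ 72
658^64 ≡ 72^2 = 5184 ≡ 229
658^128 ≡ 229^2 = 52441 ≡ 909
658^256 ≡ 909^2 = 826281 ≡ 778
500 = 256 + 128 + 64 + 32 + 16 + 4, so 658^500 ≡ 778·909·229·72·453·699 ≡ 118 (mod 991)
R · y^e mod p:
518^2 = 268324 ≡ 754
518^4 ≡ 754^2 = 568516 ≡ 673
518^8 ≡ 673^2 = 452929 ≡ 42
518^16 ≡ 42^2 = 1764 ≡ 773
518^32 ≡ 773^2 = 597529 ≡ 947
518^64 ≡ 947^2 = 896809 ≡ 945
518^128 ≡ 945^2 = 893025 ≡ 134
254 = 128 + 64 + 32 + 16 + 8 + 4 + 2, so 518^254 ≡ 134·945·947·773·42·673·754 ≡ 518 (mod 991)
754·518 = 390572 ≡ 118 (mod 991)
118 ≡ 118 (mod 991); signature holds.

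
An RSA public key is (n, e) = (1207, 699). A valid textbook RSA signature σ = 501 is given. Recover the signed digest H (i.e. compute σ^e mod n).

444

Squares mod 1207: σ^1≡501, σ^2≡1152, σ^4≡611, σ^8≡358, σ^16≡222, σ^32≡1004, σ^64≡171, σ^128≡273, σ^256≡902, σ^512≡86
699 = 512 + 128 + 32 + 16 + 8 + 2 + 1, so σ^699 ≡ 86·273·1004·222·358·1152·501 ≡ 444 (mod 1207)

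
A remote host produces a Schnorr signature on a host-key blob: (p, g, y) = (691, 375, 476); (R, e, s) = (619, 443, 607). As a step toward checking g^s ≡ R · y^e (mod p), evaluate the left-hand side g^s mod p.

226

375^2 = 140625 ≡ 352
375^4 ≡ 352^2 = 123904 ≡ 215
375^8 ≡ 215^2 = 46225 ≡ 619
375^16 ≡ 619^2 = 383161 ≡ 347
375^32 ≡ 347^2 = 120409 ≡ 175
375^64 ≡ 175^2 = 30625 ≡ 221
375^128 ≡ 221^2 = 48841 ≡ 471
375^256 ≡ 471^2 = 221841 ≡ 30
375^512 ≡ 30^2 = 900 ≡ 209
607 = 512 + 64 + 16 + 8 + 4 + 2 + 1, so 375^607 ≡ 209·221·347·619·215·352·375 ≡ 226 (mod 691)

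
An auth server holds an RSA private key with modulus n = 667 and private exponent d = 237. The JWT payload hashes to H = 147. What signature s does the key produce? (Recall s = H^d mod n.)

72

Squares mod 667: H^1≡147, H^2≡265, H^4≡190, H^8≡82, H^16≡54, H^32≡248, H^64≡140, H^128≡257
237 = 128 + 64 + 32 + 8 + 4 + 1, so H^237 ≡ 257·140·248·82·190·147 ≡ 72 (mod 667)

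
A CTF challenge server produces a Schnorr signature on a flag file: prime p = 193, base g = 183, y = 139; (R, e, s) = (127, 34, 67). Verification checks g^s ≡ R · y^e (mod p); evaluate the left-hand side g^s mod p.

80

Squares mod 193: 183^1≡183, 183^2≡100, 183^4≡157, 183^8≡138, 183^16≡130, 183^32≡109, 183^64≡108
67 = 64 + 2 + 1, so 183^67 ≡ 108·100·183 ≡ 80 (mod 193)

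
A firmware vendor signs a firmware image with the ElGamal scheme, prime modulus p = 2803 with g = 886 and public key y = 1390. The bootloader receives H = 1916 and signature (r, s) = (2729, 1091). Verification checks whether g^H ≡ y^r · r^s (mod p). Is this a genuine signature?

Left side g^H mod p:
886^1916 mod 2803 = 2264
Right side y^r · r^s mod p:
1390^2729 mod 2803 = 2486
2729^1091 mod 2803 = 1947
2486·1947 = 4840242 ≡ 2264 (mod 2803)
2264 ≡ 2264 (mod 2803), so the signature is genuine.

genuine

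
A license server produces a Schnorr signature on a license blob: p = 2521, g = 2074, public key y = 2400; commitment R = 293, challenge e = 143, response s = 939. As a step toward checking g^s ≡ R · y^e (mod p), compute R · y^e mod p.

1485

2400^143 mod 2521 = 702
R · y^e ≡ 293·702 = 205686 ≡ 1485 (mod 2521)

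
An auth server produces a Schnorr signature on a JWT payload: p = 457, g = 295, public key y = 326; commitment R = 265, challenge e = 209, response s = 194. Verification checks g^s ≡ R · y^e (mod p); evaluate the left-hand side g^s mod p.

295^194 mod 457 = 294

294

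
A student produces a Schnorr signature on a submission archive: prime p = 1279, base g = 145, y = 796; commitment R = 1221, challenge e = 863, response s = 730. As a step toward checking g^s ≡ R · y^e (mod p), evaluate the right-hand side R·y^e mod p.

Squares mod 1279: 796^1≡796, 796^2≡511, 796^4≡205, 796^8≡1097, 796^16≡1149, 796^32≡273, 796^64≡347, 796^128≡183, 796^256≡235, 796^512≡228
863 = 512 + 256 + 64 + 16 + 8 + 4 + 2 + 1, so 796^863 ≡ 228·235·347·1149·1097·205·511·796 ≡ 207 (mod 1279)
R · y^e ≡ 1221·207 = 252747 ≡ 784 (mod 1279)

784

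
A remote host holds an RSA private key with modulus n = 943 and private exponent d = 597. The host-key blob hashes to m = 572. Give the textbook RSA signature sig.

m^2 ≡ 572^2 = 327184 ≡ 906
m^4 ≡ 906^2 = 820836 ≡ 426
m^8 ≡ 426^2 = 181476 ≡ 420
m^16 ≡ 420^2 = 176400 ≡ 59
m^32 ≡ 59^2 = 3481 ≡ 652
m^64 ≡ 652^2 = 425104 ≡ 754
m^128 ≡ 754^2 = 568516 ≡ 830
m^256 ≡ 830^2 = 688900 ≡ 510
m^512 ≡ 510^2 = 260100 ≡ 775
597 = 512 + 64 + 16 + 4 + 1, so m^597 ≡ 775·754·59·426·572 ≡ 456 (mod 943)

456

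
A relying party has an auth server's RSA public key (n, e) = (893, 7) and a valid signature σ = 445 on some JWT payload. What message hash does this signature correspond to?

255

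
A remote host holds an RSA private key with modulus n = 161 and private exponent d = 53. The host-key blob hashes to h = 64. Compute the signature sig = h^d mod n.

h^2 ≡ 64^2 = 4096 ≡ 71
h^4 ≡ 71^2 = 5041 ≡ 50
h^8 ≡ 50^2 = 2500 ≡ 85
h^16 ≡ 85^2 = 7225 ≡ 141
h^32 ≡ 141^2 = 19881 ≡ 78
53 = 32 + 16 + 4 + 1, so h^53 ≡ 78·141·50·64 ≡ 127 (mod 161)

127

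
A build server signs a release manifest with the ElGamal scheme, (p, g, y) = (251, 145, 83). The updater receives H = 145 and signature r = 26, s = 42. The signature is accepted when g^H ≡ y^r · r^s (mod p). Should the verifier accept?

reject

Left side g^H mod p:
Squares mod 251: 145^1≡145, 145^2≡192, 145^4≡218, 145^8≡85, 145^16≡197, 145^32≡155, 145^64≡180, 145^128≡21
145 = 128 + 16 + 1, so 145^145 ≡ 21·197·145 ≡ 226 (mod 251)
Right side y^r · r^s mod p:
Squares mod 251: 83^1≡83, 83^2≡112, 83^4≡245, 83^8≡36, 83^16≡41
26 = 16 + 8 + 2, so 83^26 ≡ 41·36·112 ≡ 154 (mod 251)
Squares mod 251: 26^1≡26, 26^2≡174, 26^4≡156, 26^8≡240, 26^16≡121, 26^32≡83
42 = 32 + 8 + 2, so 26^42 ≡ 83·240·174 ≡ 21 (mod 251)
154·21 = 3234 ≡ 222 (mod 251)
226 ≠ 222, so verification fails.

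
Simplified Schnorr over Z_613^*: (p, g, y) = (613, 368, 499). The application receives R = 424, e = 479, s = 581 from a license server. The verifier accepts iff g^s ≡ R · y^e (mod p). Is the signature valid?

invalid

g^s mod p:
368^581 mod 613 = 163
R · y^e mod p:
499^479 mod 613 = 405
424·405 = 171720 ≡ 80 (mod 613)
163 ≠ 80; the check fails.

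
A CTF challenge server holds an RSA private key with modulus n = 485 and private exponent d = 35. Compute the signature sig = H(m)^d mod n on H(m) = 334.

9

Squares mod 485: (H(m))^1≡334, (H(m))^2≡6, (H(m))^4≡36, (H(m))^8≡326, (H(m))^16≡61, (H(m))^32≡326
35 = 32 + 2 + 1, so (H(m))^35 ≡ 326·6·334 ≡ 9 (mod 485)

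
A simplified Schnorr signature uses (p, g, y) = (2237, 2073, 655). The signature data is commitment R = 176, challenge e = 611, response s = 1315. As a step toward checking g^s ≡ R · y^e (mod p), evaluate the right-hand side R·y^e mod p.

1502

655^2 = 429025 ≡ 1758
655^4 ≡ 1758^2 = 3090564 ≡ 1267
655^8 ≡ 1267^2 = 1605289 ≡ 1360
655^16 ≡ 1360^2 = 1849600 ≡ 1838
655^32 ≡ 1838^2 = 3378244 ≡ 374
655^64 ≡ 374^2 = 139876 ≡ 1182
655^128 ≡ 1182^2 = 1397124 ≡ 1236
655^256 ≡ 1236^2 = 1527696 ≡ 2062
655^512 ≡ 2062^2 = 4251844 ≡ 1544
611 = 512 + 64 + 32 + 2 + 1, so 655^611 ≡ 1544·1182·374·1758·655 ≡ 339 (mod 2237)
R · y^e ≡ 176·339 = 59664 ≡ 1502 (mod 2237)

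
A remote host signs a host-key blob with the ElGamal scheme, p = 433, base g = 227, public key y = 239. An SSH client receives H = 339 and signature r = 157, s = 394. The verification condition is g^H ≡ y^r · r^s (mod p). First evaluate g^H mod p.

261

227^2 = 51529 ≡ 2
227^4 ≡ 2^2 = 4
227^8 ≡ 4^2 = 16
227^16 ≡ 16^2 = 256
227^32 ≡ 256^2 = 65536 ≡ 153
227^64 ≡ 153^2 = 23409 ≡ 27
227^128 ≡ 27^2 = 729 ≡ 296
227^256 ≡ 296^2 = 87616 ≡ 150
339 = 256 + 64 + 16 + 2 + 1, so 227^339 ≡ 150·27·256·2·227 ≡ 261 (mod 433)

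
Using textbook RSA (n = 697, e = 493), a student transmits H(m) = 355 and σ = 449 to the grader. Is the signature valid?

σ^2 ≡ 449^2 = 201601 ≡ 168
σ^4 ≡ 168^2 = 28224 ≡ 344
σ^8 ≡ 344^2 = 118336 ≡ 543
σ^16 ≡ 543^2 = 294849 ≡ 18
σ^32 ≡ 18^2 = 324
σ^64 ≡ 324^2 = 104976 ≡ 426
σ^128 ≡ 426^2 = 181476 ≡ 256
σ^256 ≡ 256^2 = 65536 ≡ 18
493 = 256 + 128 + 64 + 32 + 8 + 4 + 1, so σ^493 ≡ 18·256·426·324·543·344·449 ≡ 295 (mod 697)
The recovered value 295 does not match the digest 355.

invalid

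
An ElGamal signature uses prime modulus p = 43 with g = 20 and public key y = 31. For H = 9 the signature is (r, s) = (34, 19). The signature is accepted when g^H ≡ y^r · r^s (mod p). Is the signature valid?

Left side g^H mod p:
20^9 mod 43 = 8
Right side y^r · r^s mod p:
31^34 mod 43 = 40
34^19 mod 43 = 26
40·26 = 1040 ≡ 8 (mod 43)
8 ≡ 8 (mod 43), so the signature is genuine.

valid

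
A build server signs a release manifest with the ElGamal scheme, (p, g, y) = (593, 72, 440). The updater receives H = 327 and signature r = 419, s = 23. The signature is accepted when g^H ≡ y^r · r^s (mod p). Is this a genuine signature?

Left side g^H mod p:
72^2 = 5184 ≡ 440
72^4 ≡ 440^2 = 193600 ≡ 282
72^8 ≡ 282^2 = 79524 ≡ 62
72^16 ≡ 62^2 = 3844 ≡ 286
72^32 ≡ 286^2 = 81796 ≡ 555
72^64 ≡ 555^2 = 308025 ≡ 258
72^128 ≡ 258^2 = 66564 ≡ 148
72^256 ≡ 148^2 = 21904 ≡ 556
327 = 256 + 64 + 4 + 2 + 1, so 72^327 ≡ 556·258·282·440·72 ≡ 576 (mod 593)
Right side y^r · r^s mod p:
440^2 = 193600 ≡ 282
440^4 ≡ 282^2 = 79524 ≡ 62
440^8 ≡ 62^2 = 3844 ≡ 286
440^16 ≡ 286^2 = 81796 ≡ 555
440^32 ≡ 555^2 = 308025 ≡ 258
440^64 ≡ 258^2 = 66564 ≡ 148
440^128 ≡ 148^2 = 21904 ≡ 556
440^256 ≡ 556^2 = 309136 ≡ 183
419 = 256 + 128 + 32 + 2 + 1, so 440^419 ≡ 183·556·258·282·440 ≡ 278 (mod 593)
419^2 = 175561 ≡ 33
419^4 ≡ 33^2 = 1089 ≡ 496
419^8 ≡ 496^2 = 246016 ≡ 514
419^16 ≡ 514^2 = 264196 ≡ 311
23 = 16 + 4 + 2 + 1, so 419^23 ≡ 311·496·33·419 ≡ 56 (mod 593)
278·56 = 15568 ≡ 150 (mod 593)
576 ≠ 150, so verification fails.

forged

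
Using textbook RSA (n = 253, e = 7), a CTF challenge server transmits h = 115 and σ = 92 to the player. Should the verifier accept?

accept

Squares mod 253: σ^1≡92, σ^2≡115, σ^4≡69
7 = 4 + 2 + 1, so σ^7 ≡ 69·115·92 ≡ 115 (mod 253)
115 = h, so the signature checks out.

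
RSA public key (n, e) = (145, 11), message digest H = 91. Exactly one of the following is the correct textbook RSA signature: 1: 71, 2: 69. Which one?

1

Candidate 1: 71^2 = 5041 ≡ 111; 71^4 ≡ 111^2 = 12321 ≡ 141; 71^8 ≡ 141^2 = 19881 ≡ 16; 11 = 8 + 2 + 1, so 71^11 ≡ 16·111·71 ≡ 91 (mod 145)
  → matches H = 91
Candidate 2: 69^2 = 4761 ≡ 121; 69^4 ≡ 121^2 = 14641 ≡ 141; 69^8 ≡ 141^2 = 19881 ≡ 16; 11 = 8 + 2 + 1, so 69^11 ≡ 16·121·69 ≡ 39 (mod 145)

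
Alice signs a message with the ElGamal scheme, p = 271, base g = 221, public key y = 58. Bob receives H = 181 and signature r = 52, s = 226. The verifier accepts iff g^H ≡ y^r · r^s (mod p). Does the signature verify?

does not verify

Left side g^H mod p:
Squares mod 271: 221^1≡221, 221^2≡61, 221^4≡198, 221^8≡180, 221^16≡151, 221^32≡37, 221^64≡14, 221^128≡196
181 = 128 + 32 + 16 + 4 + 1, so 221^181 ≡ 196·37·151·198·221 ≡ 95 (mod 271)
Right side y^r · r^s mod p:
Squares mod 271: 58^1≡58, 58^2≡112, 58^4≡78, 58^8≡122, 58^16≡250, 58^32≡170
52 = 32 + 16 + 4, so 58^52 ≡ 170·250·78 ≡ 128 (mod 271)
Squares mod 271: 52^1≡52, 52^2≡265, 52^4≡36, 52^8≡212, 52^16≡229, 52^32≡138, 52^64≡74, 52^128≡56
226 = 128 + 64 + 32 + 2, so 52^226 ≡ 56·74·138·265 ≡ 170 (mod 271)
128·170 = 21760 ≡ 80 (mod 271)
95 ≠ 80, so verification fails.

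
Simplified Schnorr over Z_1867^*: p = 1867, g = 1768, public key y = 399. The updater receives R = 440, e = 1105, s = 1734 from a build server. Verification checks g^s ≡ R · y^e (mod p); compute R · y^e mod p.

399^2 = 159201 ≡ 506
399^4 ≡ 506^2 = 256036 ≡ 257
399^8 ≡ 257^2 = 66049 ≡ 704
399^16 ≡ 704^2 = 495616 ≡ 861
399^32 ≡ 861^2 = 741321 ≡ 122
399^64 ≡ 122^2 = 14884 ≡ 1815
399^128 ≡ 1815^2 = 3294225 ≡ 837
399^256 ≡ 837^2 = 700569 ≡ 444
399^512 ≡ 444^2 = 197136 ≡ 1101
399^1024 ≡ 1101^2 = 1212201 ≡ 518
1105 = 1024 + 64 + 16 + 1, so 399^1105 ≡ 518·1815·861·399 ≡ 557 (mod 1867)
R · y^e ≡ 440·557 = 245080 ≡ 503 (mod 1867)

503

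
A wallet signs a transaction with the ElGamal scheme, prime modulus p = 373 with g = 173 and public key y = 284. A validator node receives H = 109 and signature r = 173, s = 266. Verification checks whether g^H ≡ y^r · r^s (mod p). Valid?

no

Left side g^H mod p:
Squares mod 373: 173^1≡173, 173^2≡89, 173^4≡88, 173^8≡284, 173^16≡88, 173^32≡284, 173^64≡88
109 = 64 + 32 + 8 + 4 + 1, so 173^109 ≡ 88·284·284·88·173 ≡ 173 (mod 373)
Right side y^r · r^s mod p:
Squares mod 373: 284^1≡284, 284^2≡88, 284^4≡284, 284^8≡88, 284^16≡284, 284^32≡88, 284^64≡284, 284^128≡88
173 = 128 + 32 + 8 + 4 + 1, so 284^173 ≡ 88·88·88·284·284 ≡ 88 (mod 373)
Squares mod 373: 173^1≡173, 173^2≡89, 173^4≡88, 173^8≡284, 173^16≡88, 173^32≡284, 173^64≡88, 173^128≡284, 173^256≡88
266 = 256 + 8 + 2, so 173^266 ≡ 88·284·89 ≡ 89 (mod 373)
88·89 = 7832 ≡ 372 (mod 373)
173 ≠ 372, so verification fails.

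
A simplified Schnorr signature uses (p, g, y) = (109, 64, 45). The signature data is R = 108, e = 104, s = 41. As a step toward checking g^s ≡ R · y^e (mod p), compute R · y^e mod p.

46

45^104 mod 109 = 63
R · y^e ≡ 108·63 = 6804 ≡ 46 (mod 109)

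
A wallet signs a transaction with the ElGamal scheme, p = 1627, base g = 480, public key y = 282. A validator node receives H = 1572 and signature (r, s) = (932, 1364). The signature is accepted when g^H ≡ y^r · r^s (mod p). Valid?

Left side g^H mod p:
480^2 = 230400 ≡ 993
480^4 ≡ 993^2 = 986049 ≡ 87
480^8 ≡ 87^2 = 7569 ≡ 1061
480^16 ≡ 1061^2 = 1125721 ≡ 1464
480^32 ≡ 1464^2 = 2143296 ≡ 537
480^64 ≡ 537^2 = 288369 ≡ 390
480^128 ≡ 390^2 = 152100 ≡ 789
480^256 ≡ 789^2 = 622521 ≡ 1007
480^512 ≡ 1007^2 = 1014049 ≡ 428
480^1024 ≡ 428^2 = 183184 ≡ 960
1572 = 1024 + 512 + 32 + 4, so 480^1572 ≡ 960·428·537·87 ≡ 286 (mod 1627)
Right side y^r · r^s mod p:
282^2 = 79524 ≡ 1428
282^4 ≡ 1428^2 = 2039184 ≡ 553
282^8 ≡ 553^2 = 305809 ≡ 1560
282^16 ≡ 1560^2 = 2433600 ≡ 1235
282^32 ≡ 1235^2 = 1525225 ≡ 726
282^64 ≡ 726^2 = 527076 ≡ 1555
282^128 ≡ 1555^2 = 2418025 ≡ 303
282^256 ≡ 303^2 = 91809 ≡ 697
282^512 ≡ 697^2 = 485809 ≡ 963
932 = 512 + 256 + 128 + 32 + 4, so 282^932 ≡ 963·697·303·726·553 ≡ 752 (mod 1627)
932^2 = 868624 ≡ 1433
932^4 ≡ 1433^2 = 2053489 ≡ 215
932^8 ≡ 215^2 = 46225 ≡ 669
932^16 ≡ 669^2 = 447561 ≡ 136
932^32 ≡ 136^2 = 18496 ≡ 599
932^64 ≡ 599^2 = 358801 ≡ 861
932^128 ≡ 861^2 = 741321 ≡ 1036
932^256 ≡ 1036^2 = 1073296 ≡ 1103
932^512 ≡ 1103^2 = 1216609 ≡ 1240
932^1024 ≡ 1240^2 = 1537600 ≡ 85
1364 = 1024 + 256 + 64 + 16 + 4, so 932^1364 ≡ 85·1103·861·136·215 ≡ 895 (mod 1627)
752·895 = 673040 ≡ 1089 (mod 1627)
286 ≠ 1089, so verification fails.

no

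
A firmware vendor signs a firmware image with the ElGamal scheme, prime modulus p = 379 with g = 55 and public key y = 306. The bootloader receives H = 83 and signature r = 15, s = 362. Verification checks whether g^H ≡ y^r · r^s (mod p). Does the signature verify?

does not verify

Left side g^H mod p:
55^2 = 3025 ≡ 372
55^4 ≡ 372^2 = 138384 ≡ 49
55^8 ≡ 49^2 = 2401 ≡ 127
55^16 ≡ 127^2 = 16129 ≡ 211
55^32 ≡ 211^2 = 44521 ≡ 178
55^64 ≡ 178^2 = 31684 ≡ 227
83 = 64 + 16 + 2 + 1, so 55^83 ≡ 227·211·372·55 ≡ 279 (mod 379)
Right side y^r · r^s mod p:
306^2 = 93636 ≡ 23
306^4 ≡ 23^2 = 529 ≡ 150
306^8 ≡ 150^2 = 22500 ≡ 139
15 = 8 + 4 + 2 + 1, so 306^15 ≡ 139·150·23·306 ≡ 322 (mod 379)
15^2 = 225
15^4 ≡ 225^2 = 50625 ≡ 218
15^8 ≡ 218^2 = 47524 ≡ 149
15^16 ≡ 149^2 = 22201 ≡ 219
15^32 ≡ 219^2 = 47961 ≡ 207
15^64 ≡ 207^2 = 42849 ≡ 22
15^128 ≡ 22^2 = 484 ≡ 105
15^256 ≡ 105^2 = 11025 ≡ 34
362 = 256 + 64 + 32 + 8 + 2, so 15^362 ≡ 34·22·207·149·225 ≡ 45 (mod 379)
322·45 = 14490 ≡ 88 (mod 379)
279 ≠ 88, so verification fails.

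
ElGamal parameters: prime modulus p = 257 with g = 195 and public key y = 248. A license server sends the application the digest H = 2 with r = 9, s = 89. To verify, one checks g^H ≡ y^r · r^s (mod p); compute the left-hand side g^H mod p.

Squares mod 257: 195^1≡195, 195^2≡246
195^2 ≡ 246 (mod 257)

246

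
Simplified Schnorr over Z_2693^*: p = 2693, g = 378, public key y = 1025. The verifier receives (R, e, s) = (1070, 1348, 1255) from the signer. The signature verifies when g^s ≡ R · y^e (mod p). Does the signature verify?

verifies

g^s mod p:
Squares mod 2693: 378^1≡378, 378^2≡155, 378^4≡2481, 378^8≡1856, 378^16≡389, 378^32≡513, 378^64≡1948, 378^128≡267, 378^256≡1271, 378^512≡2334, 378^1024≡2310
1255 = 1024 + 128 + 64 + 32 + 4 + 2 + 1, so 378^1255 ≡ 2310·267·1948·513·2481·155·378 ≡ 2556 (mod 2693)
R · y^e mod p:
Squares mod 2693: 1025^1≡1025, 1025^2≡355, 1025^4≡2147, 1025^8≡1886, 1025^16≡2236, 1025^32≡1488, 1025^64≡498, 1025^128≡248, 1025^256≡2258, 1025^512≡715, 1025^1024≡2248
1348 = 1024 + 256 + 64 + 4, so 1025^1348 ≡ 2248·2258·498·2147 ≡ 2338 (mod 2693)
1070·2338 = 2501660 ≡ 2556 (mod 2693)
2556 ≡ 2556 (mod 2693); signature holds.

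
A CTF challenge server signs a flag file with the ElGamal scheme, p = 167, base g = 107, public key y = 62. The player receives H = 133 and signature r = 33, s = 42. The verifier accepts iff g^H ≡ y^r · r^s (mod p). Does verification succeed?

Left side g^H mod p:
Squares mod 167: 107^1≡107, 107^2≡93, 107^4≡132, 107^8≡56, 107^16≡130, 107^32≡33, 107^64≡87, 107^128≡54
133 = 128 + 4 + 1, so 107^133 ≡ 54·132·107 ≡ 7 (mod 167)
Right side y^r · r^s mod p:
Squares mod 167: 62^1≡62, 62^2≡3, 62^4≡9, 62^8≡81, 62^16≡48, 62^32≡133
33 = 32 + 1, so 62^33 ≡ 133·62 ≡ 63 (mod 167)
Squares mod 167: 33^1≡33, 33^2≡87, 33^4≡54, 33^8≡77, 33^16≡84, 33^32≡42
42 = 32 + 8 + 2, so 33^42 ≡ 42·77·87 ≡ 130 (mod 167)
63·130 = 8190 ≡ 7 (mod 167)
7 ≡ 7 (mod 167), so the signature is genuine.

passes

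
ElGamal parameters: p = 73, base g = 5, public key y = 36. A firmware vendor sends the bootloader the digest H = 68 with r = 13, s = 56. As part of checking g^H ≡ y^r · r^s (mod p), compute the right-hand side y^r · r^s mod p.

57

36^2 = 1296 ≡ 55
36^4 ≡ 55^2 = 3025 ≡ 32
36^8 ≡ 32^2 = 1024 ≡ 2
13 = 8 + 4 + 1, so 36^13 ≡ 2·32·36 ≡ 41 (mod 73)
13^2 = 169 ≡ 23
13^4 ≡ 23^2 = 529 ≡ 18
13^8 ≡ 18^2 = 324 ≡ 32
13^16 ≡ 32^2 = 1024 ≡ 2
13^32 ≡ 2^2 = 4
56 = 32 + 16 + 8, so 13^56 ≡ 4·2·32 ≡ 37 (mod 73)
y^r · r^s ≡ 41·37 = 1517 ≡ 57 (mod 73)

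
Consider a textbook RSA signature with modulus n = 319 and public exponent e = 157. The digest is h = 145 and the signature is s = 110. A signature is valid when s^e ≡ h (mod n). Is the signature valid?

Squares mod 319: s^1≡110, s^2≡297, s^4≡165, s^8≡110, s^16≡297, s^32≡165, s^64≡110, s^128≡297
157 = 128 + 16 + 8 + 4 + 1, so s^157 ≡ 297·297·110·165·110 ≡ 132 (mod 319)
s^157 mod 319 = 132, but h = 145.

invalid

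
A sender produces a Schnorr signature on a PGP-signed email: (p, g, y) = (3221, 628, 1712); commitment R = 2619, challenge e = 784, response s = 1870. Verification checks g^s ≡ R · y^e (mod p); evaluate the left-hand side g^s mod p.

628^2 = 394384 ≡ 1422
628^4 ≡ 1422^2 = 2022084 ≡ 2517
628^8 ≡ 2517^2 = 6335289 ≡ 2803
628^16 ≡ 2803^2 = 7856809 ≡ 790
628^32 ≡ 790^2 = 624100 ≡ 2447
628^64 ≡ 2447^2 = 5987809 ≡ 3191
628^128 ≡ 3191^2 = 10182481 ≡ 900
628^256 ≡ 900^2 = 810000 ≡ 1529
628^512 ≡ 1529^2 = 2337841 ≡ 2616
628^1024 ≡ 2616^2 = 6843456 ≡ 2052
1870 = 1024 + 512 + 256 + 64 + 8 + 4 + 2, so 628^1870 ≡ 2052·2616·1529·3191·2803·2517·1422 ≡ 2619 (mod 3221)

2619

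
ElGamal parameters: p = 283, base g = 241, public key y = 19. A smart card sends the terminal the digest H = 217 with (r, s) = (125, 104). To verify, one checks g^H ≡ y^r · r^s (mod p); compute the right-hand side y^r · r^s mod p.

33

Squares mod 283: 19^1≡19, 19^2≡78, 19^4≡141, 19^8≡71, 19^16≡230, 19^32≡262, 19^64≡158
125 = 64 + 32 + 16 + 8 + 4 + 1, so 19^125 ≡ 158·262·230·71·141·19 ≡ 267 (mod 283)
Squares mod 283: 125^1≡125, 125^2≡60, 125^4≡204, 125^8≡15, 125^16≡225, 125^32≡251, 125^64≡175
104 = 64 + 32 + 8, so 125^104 ≡ 175·251·15 ≡ 51 (mod 283)
y^r · r^s ≡ 267·51 = 13617 ≡ 33 (mod 283)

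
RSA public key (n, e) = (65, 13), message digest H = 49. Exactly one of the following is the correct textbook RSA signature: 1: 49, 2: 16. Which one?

1

Candidate 1: Squares mod 65: 49^1≡49, 49^2≡61, 49^4≡16, 49^8≡61; 13 = 8 + 4 + 1, so 49^13 ≡ 61·16·49 ≡ 49 (mod 65)
  → matches H = 49
Candidate 2: Squares mod 65: 16^1≡16, 16^2≡61, 16^4≡16, 16^8≡61; 13 = 8 + 4 + 1, so 16^13 ≡ 61·16·16 ≡ 16 (mod 65)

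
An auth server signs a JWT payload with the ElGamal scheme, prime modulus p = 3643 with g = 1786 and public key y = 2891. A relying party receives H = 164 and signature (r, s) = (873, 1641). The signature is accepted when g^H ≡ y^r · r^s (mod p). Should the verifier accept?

reject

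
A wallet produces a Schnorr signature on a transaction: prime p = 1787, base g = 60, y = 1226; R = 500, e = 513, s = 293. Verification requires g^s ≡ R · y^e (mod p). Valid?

no

g^s mod p:
60^2 = 3600 ≡ 26
60^4 ≡ 26^2 = 676
60^8 ≡ 676^2 = 456976 ≡ 1291
60^16 ≡ 1291^2 = 1666681 ≡ 1197
60^32 ≡ 1197^2 = 1432809 ≡ 1422
60^64 ≡ 1422^2 = 2022084 ≡ 987
60^128 ≡ 987^2 = 974169 ≡ 254
60^256 ≡ 254^2 = 64516 ≡ 184
293 = 256 + 32 + 4 + 1, so 60^293 ≡ 184·1422·676·60 ≡ 276 (mod 1787)
R · y^e mod p:
1226^2 = 1503076 ≡ 209
1226^4 ≡ 209^2 = 43681 ≡ 793
1226^8 ≡ 793^2 = 628849 ≡ 1612
1226^16 ≡ 1612^2 = 2598544 ≡ 246
1226^32 ≡ 246^2 = 60516 ≡ 1545
1226^64 ≡ 1545^2 = 2387025 ≡ 1380
1226^128 ≡ 1380^2 = 1904400 ≡ 1245
1226^256 ≡ 1245^2 = 1550025 ≡ 696
1226^512 ≡ 696^2 = 484416 ≡ 139
513 = 512 + 1, so 1226^513 ≡ 139·1226 ≡ 649 (mod 1787)
500·649 = 324500 ≡ 1053 (mod 1787)
276 ≠ 1053; the check fails.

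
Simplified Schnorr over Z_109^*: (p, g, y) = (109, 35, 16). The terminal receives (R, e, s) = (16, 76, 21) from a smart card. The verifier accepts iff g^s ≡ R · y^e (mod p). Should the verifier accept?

accept

g^s mod p:
35^21 mod 109 = 105
R · y^e mod p:
16^76 mod 109 = 27
16·27 = 432 ≡ 105 (mod 109)
105 ≡ 105 (mod 109); signature holds.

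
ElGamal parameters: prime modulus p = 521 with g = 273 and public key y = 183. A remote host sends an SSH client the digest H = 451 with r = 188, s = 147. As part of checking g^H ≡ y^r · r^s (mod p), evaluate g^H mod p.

301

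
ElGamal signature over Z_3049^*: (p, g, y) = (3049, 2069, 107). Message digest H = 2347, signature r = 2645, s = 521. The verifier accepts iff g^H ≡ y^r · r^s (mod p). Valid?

yes

Left side g^H mod p:
Squares mod 3049: 2069^1≡2069, 2069^2≡3014, 2069^4≡1225, 2069^8≡517, 2069^16≡2026, 2069^32≡722, 2069^64≡2954, 2069^128≡2927, 2069^256≡2688, 2069^512≡2263, 2069^1024≡1898, 2069^2048≡1535
2347 = 2048 + 256 + 32 + 8 + 2 + 1, so 2069^2347 ≡ 1535·2688·722·517·3014·2069 ≡ 2973 (mod 3049)
Right side y^r · r^s mod p:
Squares mod 3049: 107^1≡107, 107^2≡2302, 107^4≡42, 107^8≡1764, 107^16≡1716, 107^32≡2371, 107^64≡2334, 107^128≡2042, 107^256≡1781, 107^512≡1001, 107^1024≡1929, 107^2048≡1261
2645 = 2048 + 512 + 64 + 16 + 4 + 1, so 107^2645 ≡ 1261·1001·2334·1716·42·107 ≡ 1215 (mod 3049)
Squares mod 3049: 2645^1≡2645, 2645^2≡1619, 2645^4≡2070, 2645^8≡1055, 2645^16≡140, 2645^32≡1306, 2645^64≡1245, 2645^128≡1133, 2645^256≡60, 2645^512≡551
521 = 512 + 8 + 1, so 2645^521 ≡ 551·1055·2645 ≡ 2005 (mod 3049)
1215·2005 = 2436075 ≡ 2973 (mod 3049)
2973 ≡ 2973 (mod 3049), so the signature is genuine.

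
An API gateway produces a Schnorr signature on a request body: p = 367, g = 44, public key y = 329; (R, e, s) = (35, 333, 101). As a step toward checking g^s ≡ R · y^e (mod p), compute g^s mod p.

44^2 = 1936 ≡ 101
44^4 ≡ 101^2 = 10201 ≡ 292
44^8 ≡ 292^2 = 85264 ≡ 120
44^16 ≡ 120^2 = 14400 ≡ 87
44^32 ≡ 87^2 = 7569 ≡ 229
44^64 ≡ 229^2 = 52441 ≡ 327
101 = 64 + 32 + 4 + 1, so 44^101 ≡ 327·229·292·44 ≡ 45 (mod 367)

45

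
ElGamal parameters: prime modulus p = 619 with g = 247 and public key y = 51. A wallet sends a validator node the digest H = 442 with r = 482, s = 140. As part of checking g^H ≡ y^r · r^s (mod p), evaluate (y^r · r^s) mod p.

51^2 = 2601 ≡ 125
51^4 ≡ 125^2 = 15625 ≡ 150
51^8 ≡ 150^2 = 22500 ≡ 216
51^16 ≡ 216^2 = 46656 ≡ 231
51^32 ≡ 231^2 = 53361 ≡ 127
51^64 ≡ 127^2 = 16129 ≡ 35
51^128 ≡ 35^2 = 1225 ≡ 606
51^256 ≡ 606^2 = 367236 ≡ 169
482 = 256 + 128 + 64 + 32 + 2, so 51^482 ≡ 169·606·35·127·125 ≡ 110 (mod 619)
482^2 = 232324 ≡ 199
482^4 ≡ 199^2 = 39601 ≡ 604
482^8 ≡ 604^2 = 364816 ≡ 225
482^16 ≡ 225^2 = 50625 ≡ 486
482^32 ≡ 486^2 = 236196 ≡ 357
482^64 ≡ 357^2 = 127449 ≡ 554
482^128 ≡ 554^2 = 306916 ≡ 511
140 = 128 + 8 + 4, so 482^140 ≡ 511·225·604 ≡ 528 (mod 619)
y^r · r^s ≡ 110·528 = 58080 ≡ 513 (mod 619)

513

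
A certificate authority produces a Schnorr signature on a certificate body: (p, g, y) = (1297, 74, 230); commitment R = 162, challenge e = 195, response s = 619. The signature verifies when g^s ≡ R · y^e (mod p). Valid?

yes

g^s mod p:
Squares mod 1297: 74^1≡74, 74^2≡288, 74^4≡1233, 74^8≡205, 74^16≡521, 74^32≡368, 74^64≡536, 74^128≡659, 74^256≡1083, 74^512≡401
619 = 512 + 64 + 32 + 8 + 2 + 1, so 74^619 ≡ 401·536·368·205·288·74 ≡ 506 (mod 1297)
R · y^e mod p:
Squares mod 1297: 230^1≡230, 230^2≡1020, 230^4≡206, 230^8≡932, 230^16≡931, 230^32≡365, 230^64≡931, 230^128≡365
195 = 128 + 64 + 2 + 1, so 230^195 ≡ 365·931·1020·230 ≡ 1140 (mod 1297)
162·1140 = 184680 ≡ 506 (mod 1297)
506 ≡ 506 (mod 1297); signature holds.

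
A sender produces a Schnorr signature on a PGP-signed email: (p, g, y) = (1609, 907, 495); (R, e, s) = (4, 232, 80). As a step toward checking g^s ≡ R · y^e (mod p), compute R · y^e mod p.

400

495^2 = 245025 ≡ 457
495^4 ≡ 457^2 = 208849 ≡ 1288
495^8 ≡ 1288^2 = 1658944 ≡ 65
495^16 ≡ 65^2 = 4225 ≡ 1007
495^32 ≡ 1007^2 = 1014049 ≡ 379
495^64 ≡ 379^2 = 143641 ≡ 440
495^128 ≡ 440^2 = 193600 ≡ 520
232 = 128 + 64 + 32 + 8, so 495^232 ≡ 520·440·379·65 ≡ 100 (mod 1609)
R · y^e ≡ 4·100 = 400 ≡ 400 (mod 1609)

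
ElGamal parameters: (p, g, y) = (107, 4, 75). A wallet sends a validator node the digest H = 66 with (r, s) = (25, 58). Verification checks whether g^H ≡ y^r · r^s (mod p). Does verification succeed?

fails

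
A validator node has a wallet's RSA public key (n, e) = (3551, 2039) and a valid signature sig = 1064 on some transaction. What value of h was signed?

679

sig^2 ≡ 1064^2 = 1132096 ≡ 2878
sig^4 ≡ 2878^2 = 8282884 ≡ 1952
sig^8 ≡ 1952^2 = 3810304 ≡ 81
sig^16 ≡ 81^2 = 6561 ≡ 3010
sig^32 ≡ 3010^2 = 9060100 ≡ 1499
sig^64 ≡ 1499^2 = 2247001 ≡ 2769
sig^128 ≡ 2769^2 = 7667361 ≡ 752
sig^256 ≡ 752^2 = 565504 ≡ 895
sig^512 ≡ 895^2 = 801025 ≡ 2050
sig^1024 ≡ 2050^2 = 4202500 ≡ 1667
2039 = 1024 + 512 + 256 + 128 + 64 + 32 + 16 + 4 + 2 + 1, so sig^2039 ≡ 1667·2050·895·752·2769·1499·3010·1952·2878·1064 ≡ 679 (mod 3551)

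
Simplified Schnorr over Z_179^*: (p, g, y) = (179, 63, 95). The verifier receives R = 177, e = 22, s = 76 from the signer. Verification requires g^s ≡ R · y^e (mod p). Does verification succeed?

passes

g^s mod p:
Squares mod 179: 63^1≡63, 63^2≡31, 63^4≡66, 63^8≡60, 63^16≡20, 63^32≡42, 63^64≡153
76 = 64 + 8 + 4, so 63^76 ≡ 153·60·66 ≡ 144 (mod 179)
R · y^e mod p:
Squares mod 179: 95^1≡95, 95^2≡75, 95^4≡76, 95^8≡48, 95^16≡156
22 = 16 + 4 + 2, so 95^22 ≡ 156·76·75 ≡ 107 (mod 179)
177·107 = 18939 ≡ 144 (mod 179)
144 ≡ 144 (mod 179); signature holds.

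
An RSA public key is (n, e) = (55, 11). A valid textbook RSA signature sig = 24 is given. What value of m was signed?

sig^2 ≡ 24^2 = 576 ≡ 26
sig^4 ≡ 26^2 = 676 ≡ 16
sig^8 ≡ 16^2 = 256 ≡ 36
11 = 8 + 2 + 1, so sig^11 ≡ 36·26·24 ≡ 24 (mod 55)

24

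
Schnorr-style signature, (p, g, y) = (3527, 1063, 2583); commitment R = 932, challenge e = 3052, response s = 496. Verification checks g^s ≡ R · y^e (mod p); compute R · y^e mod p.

1782

2583^2 = 6671889 ≡ 2332
2583^4 ≡ 2332^2 = 5438224 ≡ 3117
2583^8 ≡ 3117^2 = 9715689 ≡ 2331
2583^16 ≡ 2331^2 = 5433561 ≡ 1981
2583^32 ≡ 1981^2 = 3924361 ≡ 2337
2583^64 ≡ 2337^2 = 5461569 ≡ 1773
2583^128 ≡ 1773^2 = 3143529 ≡ 972
2583^256 ≡ 972^2 = 944784 ≡ 3075
2583^512 ≡ 3075^2 = 9455625 ≡ 3265
2583^1024 ≡ 3265^2 = 10660225 ≡ 1631
2583^2048 ≡ 1631^2 = 2660161 ≡ 803
3052 = 2048 + 512 + 256 + 128 + 64 + 32 + 8 + 4, so 2583^3052 ≡ 803·3265·3075·972·1773·2337·2331·3117 ≡ 1720 (mod 3527)
R · y^e ≡ 932·1720 = 1603040 ≡ 1782 (mod 3527)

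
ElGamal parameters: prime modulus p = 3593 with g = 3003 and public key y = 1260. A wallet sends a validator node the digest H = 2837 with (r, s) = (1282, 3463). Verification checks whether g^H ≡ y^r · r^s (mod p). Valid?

Left side g^H mod p:
3003^2837 mod 3593 = 1329
Right side y^r · r^s mod p:
1260^1282 mod 3593 = 1194
1282^3463 mod 3593 = 1924
1194·1924 = 2297256 ≡ 1329 (mod 3593)
1329 ≡ 1329 (mod 3593), so the signature is genuine.

yes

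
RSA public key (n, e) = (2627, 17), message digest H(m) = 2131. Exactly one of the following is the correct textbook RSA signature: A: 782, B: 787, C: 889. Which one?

Candidate A: Squares mod 2627: 782^1≡782, 782^2≡2060, 782^4≡995, 782^8≡2273, 782^16≡1847; 17 = 16 + 1, so 782^17 ≡ 1847·782 ≡ 2131 (mod 2627)
  → matches H(m) = 2131
Candidate B: Squares mod 2627: 787^1≡787, 787^2≡2024, 787^4≡1083, 787^8≡1247, 787^16≡2452; 17 = 16 + 1, so 787^17 ≡ 2452·787 ≡ 1506 (mod 2627)
Candidate C: Squares mod 2627: 889^1≡889, 889^2≡2221, 889^4≡1962, 889^8≡889, 889^16≡2221; 17 = 16 + 1, so 889^17 ≡ 2221·889 ≡ 1592 (mod 2627)

A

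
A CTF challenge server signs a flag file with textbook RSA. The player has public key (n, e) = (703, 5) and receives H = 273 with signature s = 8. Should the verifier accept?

reject

Squares mod 703: s^1≡8, s^2≡64, s^4≡581
5 = 4 + 1, so s^5 ≡ 581·8 ≡ 430 (mod 703)
430 ≠ 273, so verification fails.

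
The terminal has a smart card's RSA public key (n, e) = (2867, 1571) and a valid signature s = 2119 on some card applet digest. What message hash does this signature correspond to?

2049

s^2 ≡ 2119^2 = 4490161 ≡ 439
s^4 ≡ 439^2 = 192721 ≡ 632
s^8 ≡ 632^2 = 399424 ≡ 911
s^16 ≡ 911^2 = 829921 ≡ 1358
s^32 ≡ 1358^2 = 1844164 ≡ 683
s^64 ≡ 683^2 = 466489 ≡ 2035
s^128 ≡ 2035^2 = 4141225 ≡ 1277
s^256 ≡ 1277^2 = 1630729 ≡ 2273
s^512 ≡ 2273^2 = 5166529 ≡ 195
s^1024 ≡ 195^2 = 38025 ≡ 754
1571 = 1024 + 512 + 32 + 2 + 1, so s^1571 ≡ 754·195·683·439·2119 ≡ 2049 (mod 2867)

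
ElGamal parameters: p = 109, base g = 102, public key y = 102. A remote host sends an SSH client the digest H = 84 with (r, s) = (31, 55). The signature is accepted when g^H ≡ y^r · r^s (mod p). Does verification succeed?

Left side g^H mod p:
Squares mod 109: 102^1≡102, 102^2≡49, 102^4≡3, 102^8≡9, 102^16≡81, 102^32≡21, 102^64≡5
84 = 64 + 16 + 4, so 102^84 ≡ 5·81·3 ≡ 16 (mod 109)
Right side y^r · r^s mod p:
Squares mod 109: 102^1≡102, 102^2≡49, 102^4≡3, 102^8≡9, 102^16≡81
31 = 16 + 8 + 4 + 2 + 1, so 102^31 ≡ 81·9·3·49·102 ≡ 106 (mod 109)
Squares mod 109: 31^1≡31, 31^2≡89, 31^4≡73, 31^8≡97, 31^16≡35, 31^32≡26
55 = 32 + 16 + 4 + 2 + 1, so 31^55 ≡ 26·35·73·89·31 ≡ 31 (mod 109)
106·31 = 3286 ≡ 16 (mod 109)
16 ≡ 16 (mod 109), so the signature is genuine.

passes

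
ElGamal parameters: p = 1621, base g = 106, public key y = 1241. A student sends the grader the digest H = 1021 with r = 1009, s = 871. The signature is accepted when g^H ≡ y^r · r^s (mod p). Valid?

Left side g^H mod p:
Squares mod 1621: 106^1≡106, 106^2≡1510, 106^4≡974, 106^8≡391, 106^16≡507, 106^32≡931, 106^64≡1147, 106^128≡978, 106^256≡94, 106^512≡731
1021 = 512 + 256 + 128 + 64 + 32 + 16 + 8 + 4 + 1, so 106^1021 ≡ 731·94·978·1147·931·507·391·974·106 ≡ 454 (mod 1621)
Right side y^r · r^s mod p:
Squares mod 1621: 1241^1≡1241, 1241^2≡131, 1241^4≡951, 1241^8≡1504, 1241^16≡721, 1241^32≡1121, 1241^64≡366, 1241^128≡1034, 1241^256≡917, 1241^512≡1211
1009 = 512 + 256 + 128 + 64 + 32 + 16 + 1, so 1241^1009 ≡ 1211·917·1034·366·1121·721·1241 ≡ 372 (mod 1621)
Squares mod 1621: 1009^1≡1009, 1009^2≡93, 1009^4≡544, 1009^8≡914, 1009^16≡581, 1009^32≡393, 1009^64≡454, 1009^128≡249, 1009^256≡403, 1009^512≡309
871 = 512 + 256 + 64 + 32 + 4 + 2 + 1, so 1009^871 ≡ 309·403·454·393·544·93·1009 ≡ 916 (mod 1621)
372·916 = 340752 ≡ 342 (mod 1621)
454 ≠ 342, so verification fails.

no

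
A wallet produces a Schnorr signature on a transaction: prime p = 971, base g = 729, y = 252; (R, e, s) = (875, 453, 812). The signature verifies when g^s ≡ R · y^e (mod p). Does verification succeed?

g^s mod p:
Squares mod 971: 729^1≡729, 729^2≡304, 729^4≡171, 729^8≡111, 729^16≡669, 729^32≡901, 729^64≡45, 729^128≡83, 729^256≡92, 729^512≡696
812 = 512 + 256 + 32 + 8 + 4, so 729^812 ≡ 696·92·901·111·171 ≡ 19 (mod 971)
R · y^e mod p:
Squares mod 971: 252^1≡252, 252^2≡389, 252^4≡816, 252^8≡721, 252^16≡356, 252^32≡506, 252^64≡663, 252^128≡677, 252^256≡17
453 = 256 + 128 + 64 + 4 + 1, so 252^453 ≡ 17·677·663·816·252 ≡ 900 (mod 971)
875·900 = 787500 ≡ 19 (mod 971)
19 ≡ 19 (mod 971); signature holds.

passes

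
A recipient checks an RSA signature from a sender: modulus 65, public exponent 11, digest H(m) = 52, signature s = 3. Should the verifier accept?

reject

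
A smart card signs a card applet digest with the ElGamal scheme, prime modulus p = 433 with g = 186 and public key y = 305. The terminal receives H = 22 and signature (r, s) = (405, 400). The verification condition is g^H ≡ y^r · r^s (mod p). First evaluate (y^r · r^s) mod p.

305^405 mod 433 = 148
405^400 mod 433 = 66
y^r · r^s ≡ 148·66 = 9768 ≡ 242 (mod 433)

242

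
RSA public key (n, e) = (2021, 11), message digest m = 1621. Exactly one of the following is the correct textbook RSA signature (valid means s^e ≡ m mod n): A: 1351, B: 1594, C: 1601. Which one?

B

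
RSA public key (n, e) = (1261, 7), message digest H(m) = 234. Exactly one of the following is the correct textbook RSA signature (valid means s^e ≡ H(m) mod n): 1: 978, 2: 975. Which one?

Candidate 1: Squares mod 1261: 978^1≡978, 978^2≡646, 978^4≡1186; 7 = 4 + 2 + 1, so 978^7 ≡ 1186·646·978 ≡ 497 (mod 1261)
Candidate 2: Squares mod 1261: 975^1≡975, 975^2≡1092, 975^4≡819; 7 = 4 + 2 + 1, so 975^7 ≡ 819·1092·975 ≡ 234 (mod 1261)
  → matches H(m) = 234

2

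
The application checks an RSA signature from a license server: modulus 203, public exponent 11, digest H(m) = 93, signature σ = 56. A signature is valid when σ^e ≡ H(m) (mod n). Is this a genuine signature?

forged

σ^2 ≡ 56^2 = 3136 ≡ 91
σ^4 ≡ 91^2 = 8281 ≡ 161
σ^8 ≡ 161^2 = 25921 ≡ 140
11 = 8 + 2 + 1, so σ^11 ≡ 140·91·56 ≡ 98 (mod 203)
98 ≠ 93, so verification fails.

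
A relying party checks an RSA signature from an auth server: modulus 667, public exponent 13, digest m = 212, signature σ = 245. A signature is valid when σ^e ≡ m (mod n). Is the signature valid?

σ^2 ≡ 245^2 = 60025 ≡ 662
σ^4 ≡ 662^2 = 438244 ≡ 25
σ^8 ≡ 25^2 = 625
13 = 8 + 4 + 1, so σ^13 ≡ 625·25·245 ≡ 212 (mod 667)
Since 212 equals the digest 212, verification succeeds.

valid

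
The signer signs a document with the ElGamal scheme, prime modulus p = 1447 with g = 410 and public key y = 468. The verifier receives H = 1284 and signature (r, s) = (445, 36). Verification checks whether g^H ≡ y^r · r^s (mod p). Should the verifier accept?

Left side g^H mod p:
410^2 = 168100 ≡ 248
410^4 ≡ 248^2 = 61504 ≡ 730
410^8 ≡ 730^2 = 532900 ≡ 404
410^16 ≡ 404^2 = 163216 ≡ 1152
410^32 ≡ 1152^2 = 1327104 ≡ 205
410^64 ≡ 205^2 = 42025 ≡ 62
410^128 ≡ 62^2 = 3844 ≡ 950
410^256 ≡ 950^2 = 902500 ≡ 1019
410^512 ≡ 1019^2 = 1038361 ≡ 862
410^1024 ≡ 862^2 = 743044 ≡ 733
1284 = 1024 + 256 + 4, so 410^1284 ≡ 733·1019·730 ≡ 1064 (mod 1447)
Right side y^r · r^s mod p:
468^2 = 219024 ≡ 527
468^4 ≡ 527^2 = 277729 ≡ 1352
468^8 ≡ 1352^2 = 1827904 ≡ 343
468^16 ≡ 343^2 = 117649 ≡ 442
468^32 ≡ 442^2 = 195364 ≡ 19
468^64 ≡ 19^2 = 361
468^128 ≡ 361^2 = 130321 ≡ 91
468^256 ≡ 91^2 = 8281 ≡ 1046
445 = 256 + 128 + 32 + 16 + 8 + 4 + 1, so 468^445 ≡ 1046·91·19·442·343·1352·468 ≡ 249 (mod 1447)
445^2 = 198025 ≡ 1233
445^4 ≡ 1233^2 = 1520289 ≡ 939
445^8 ≡ 939^2 = 881721 ≡ 498
445^16 ≡ 498^2 = 248004 ≡ 567
445^32 ≡ 567^2 = 321489 ≡ 255
36 = 32 + 4, so 445^36 ≡ 255·939 ≡ 690 (mod 1447)
249·690 = 171810 ≡ 1064 (mod 1447)
1064 ≡ 1064 (mod 1447), so the signature is genuine.

accept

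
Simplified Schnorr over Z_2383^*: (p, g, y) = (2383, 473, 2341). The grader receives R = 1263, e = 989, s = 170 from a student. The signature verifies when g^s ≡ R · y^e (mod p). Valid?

no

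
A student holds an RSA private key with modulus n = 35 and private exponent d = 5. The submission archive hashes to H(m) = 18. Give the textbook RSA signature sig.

(H(m))^2 ≡ 18^2 = 324 ≡ 9
(H(m))^4 ≡ 9^2 = 81 ≡ 11
5 = 4 + 1, so (H(m))^5 ≡ 11·18 ≡ 23 (mod 35)

23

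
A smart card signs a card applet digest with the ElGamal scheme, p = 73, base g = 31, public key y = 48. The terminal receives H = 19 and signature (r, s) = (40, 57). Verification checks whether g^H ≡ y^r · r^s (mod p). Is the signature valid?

Left side g^H mod p:
31^2 = 961 ≡ 12
31^4 ≡ 12^2 = 144 ≡ 71
31^8 ≡ 71^2 = 5041 ≡ 4
31^16 ≡ 4^2 = 16
19 = 16 + 2 + 1, so 31^19 ≡ 16·12·31 ≡ 39 (mod 73)
Right side y^r · r^s mod p:
48^2 = 2304 ≡ 41
48^4 ≡ 41^2 = 1681 ≡ 2
48^8 ≡ 2^2 = 4
48^16 ≡ 4^2 = 16
48^32 ≡ 16^2 = 256 ≡ 37
40 = 32 + 8, so 48^40 ≡ 37·4 ≡ 2 (mod 73)
40^2 = 1600 ≡ 67
40^4 ≡ 67^2 = 4489 ≡ 36
40^8 ≡ 36^2 = 1296 ≡ 55
40^16 ≡ 55^2 = 3025 ≡ 32
40^32 ≡ 32^2 = 1024 ≡ 2
57 = 32 + 16 + 8 + 1, so 40^57 ≡ 2·32·55·40 ≡ 56 (mod 73)
2·56 = 112 ≡ 39 (mod 73)
39 ≡ 39 (mod 73), so the signature is genuine.

valid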